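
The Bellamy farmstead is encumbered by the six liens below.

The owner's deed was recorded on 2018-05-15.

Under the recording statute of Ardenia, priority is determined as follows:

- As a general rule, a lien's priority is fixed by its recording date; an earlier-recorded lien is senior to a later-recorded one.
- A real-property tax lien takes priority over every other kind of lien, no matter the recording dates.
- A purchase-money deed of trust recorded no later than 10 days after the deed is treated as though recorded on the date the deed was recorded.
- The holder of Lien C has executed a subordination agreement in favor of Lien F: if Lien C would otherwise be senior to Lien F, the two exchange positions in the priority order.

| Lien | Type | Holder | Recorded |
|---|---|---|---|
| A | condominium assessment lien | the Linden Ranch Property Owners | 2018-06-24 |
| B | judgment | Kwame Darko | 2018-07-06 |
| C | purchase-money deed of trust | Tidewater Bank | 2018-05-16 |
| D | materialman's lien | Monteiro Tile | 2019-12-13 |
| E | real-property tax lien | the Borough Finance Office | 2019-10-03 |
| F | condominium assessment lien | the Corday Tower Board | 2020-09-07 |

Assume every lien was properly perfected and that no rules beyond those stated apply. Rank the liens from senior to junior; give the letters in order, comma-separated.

E, F, A, B, D, C

Effective dates: C was recorded within the 10-day window, so its effective date is the deed date 2018-05-15.
E is a real-property tax lien and takes priority over every other lien.
Remaining liens by effective date: C (2018-05-15), A (2018-06-24), B (2018-07-06), D (2019-12-13), F (2020-09-07).
The subordination applies — C was senior to F — so C and F swap.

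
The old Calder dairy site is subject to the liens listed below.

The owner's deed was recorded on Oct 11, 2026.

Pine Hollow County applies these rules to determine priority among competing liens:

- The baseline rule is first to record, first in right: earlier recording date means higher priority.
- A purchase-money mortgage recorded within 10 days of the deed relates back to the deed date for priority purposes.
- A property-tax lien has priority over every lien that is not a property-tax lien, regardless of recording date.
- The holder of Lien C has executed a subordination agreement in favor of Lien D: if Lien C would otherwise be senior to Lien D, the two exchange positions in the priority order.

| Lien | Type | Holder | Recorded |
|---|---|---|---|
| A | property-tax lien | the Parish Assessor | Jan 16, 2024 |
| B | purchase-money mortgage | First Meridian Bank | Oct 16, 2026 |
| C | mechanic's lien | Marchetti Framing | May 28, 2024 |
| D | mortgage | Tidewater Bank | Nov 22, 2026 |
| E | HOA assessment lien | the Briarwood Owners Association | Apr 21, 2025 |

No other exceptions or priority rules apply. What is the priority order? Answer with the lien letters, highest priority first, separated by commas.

A, D, E, B, C

Effective dates after the stated exceptions: B was recorded within the 10-day window, so its effective date is the deed date Oct 11, 2026.
As a property-tax lien, A is senior to every other lien.
Ordering the rest by effective date: C (May 28, 2024), E (Apr 21, 2025), B (Oct 11, 2026), D (Nov 22, 2026).
C is senior to D before the subordination, so the two trade places.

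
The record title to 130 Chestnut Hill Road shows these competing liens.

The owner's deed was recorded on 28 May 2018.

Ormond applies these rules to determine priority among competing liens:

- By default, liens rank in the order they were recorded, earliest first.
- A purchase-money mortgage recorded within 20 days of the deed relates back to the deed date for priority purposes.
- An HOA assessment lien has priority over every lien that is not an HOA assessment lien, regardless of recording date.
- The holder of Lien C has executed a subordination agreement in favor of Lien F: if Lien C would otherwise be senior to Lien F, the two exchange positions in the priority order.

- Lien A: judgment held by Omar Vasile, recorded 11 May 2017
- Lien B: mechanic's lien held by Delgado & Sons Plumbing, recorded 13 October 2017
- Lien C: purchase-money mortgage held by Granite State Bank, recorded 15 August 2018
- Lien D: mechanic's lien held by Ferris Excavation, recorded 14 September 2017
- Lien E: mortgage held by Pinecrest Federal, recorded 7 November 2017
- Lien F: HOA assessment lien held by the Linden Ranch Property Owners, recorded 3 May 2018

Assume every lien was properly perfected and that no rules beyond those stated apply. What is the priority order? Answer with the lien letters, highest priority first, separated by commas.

First, effective dates: C missed the 20-day window (79 days after the deed), so its recording date stands.
F is an HOA assessment lien and takes priority over every other lien.
Among the remaining liens, by effective date: A (11 May 2017), D (14 September 2017), B (13 October 2017), E (7 November 2017), C (15 August 2018).
Since C is not senior to F, the subordination leaves the order unchanged.

F, A, D, B, E, C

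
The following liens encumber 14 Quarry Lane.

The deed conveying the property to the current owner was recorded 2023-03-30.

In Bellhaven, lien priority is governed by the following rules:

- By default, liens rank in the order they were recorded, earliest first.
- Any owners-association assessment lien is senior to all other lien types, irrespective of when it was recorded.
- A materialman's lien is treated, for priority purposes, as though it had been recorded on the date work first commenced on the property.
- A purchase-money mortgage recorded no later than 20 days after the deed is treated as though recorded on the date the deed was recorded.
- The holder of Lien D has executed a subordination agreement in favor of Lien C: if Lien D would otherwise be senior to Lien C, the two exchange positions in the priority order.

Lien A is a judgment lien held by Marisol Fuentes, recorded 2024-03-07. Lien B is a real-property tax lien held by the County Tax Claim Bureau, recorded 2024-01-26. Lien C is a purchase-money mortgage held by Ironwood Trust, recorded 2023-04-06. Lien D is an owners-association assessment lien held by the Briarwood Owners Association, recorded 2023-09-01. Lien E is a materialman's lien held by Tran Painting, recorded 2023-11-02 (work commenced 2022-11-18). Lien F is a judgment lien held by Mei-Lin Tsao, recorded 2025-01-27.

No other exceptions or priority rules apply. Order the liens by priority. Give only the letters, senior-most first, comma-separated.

C, E, D, B, A, F

Effective dates after the stated exceptions: C's effective date is the deed date, 2023-03-30; E is treated as recorded 2022-11-18, the work-commencement date.
D is an owners-association assessment lien, so it outranks all other liens regardless of date.
Ordering the rest by effective date: E (2022-11-18), C (2023-03-30), B (2024-01-26), A (2024-03-07), F (2025-01-27).
D would otherwise be senior to C, so under the subordination agreement D and C exchange positions.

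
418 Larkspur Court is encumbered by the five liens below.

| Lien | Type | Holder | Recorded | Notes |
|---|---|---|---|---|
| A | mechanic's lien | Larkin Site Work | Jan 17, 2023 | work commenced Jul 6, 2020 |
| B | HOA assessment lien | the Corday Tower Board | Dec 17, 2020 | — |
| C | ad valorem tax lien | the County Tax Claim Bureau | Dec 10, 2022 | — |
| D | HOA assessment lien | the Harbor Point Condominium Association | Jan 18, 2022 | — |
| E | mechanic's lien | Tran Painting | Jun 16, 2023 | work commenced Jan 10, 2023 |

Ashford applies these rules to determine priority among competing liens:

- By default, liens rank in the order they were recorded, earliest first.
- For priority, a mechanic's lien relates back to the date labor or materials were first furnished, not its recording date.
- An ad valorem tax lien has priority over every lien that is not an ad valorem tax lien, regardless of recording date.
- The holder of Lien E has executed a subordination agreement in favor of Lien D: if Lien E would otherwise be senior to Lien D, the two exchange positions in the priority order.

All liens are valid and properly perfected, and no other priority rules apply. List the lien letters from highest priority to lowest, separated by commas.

First, effective dates: A's effective date is Jul 6, 2020, when work began; E relates back to Jan 10, 2023 (work commenced).
C is an ad valorem tax lien and takes priority over every other lien.
Among the remaining liens, by effective date: A (Jul 6, 2020), B (Dec 17, 2020), D (Jan 18, 2022), E (Jan 10, 2023).
E already ranks below D; the subordination has no effect.

C, A, B, D, E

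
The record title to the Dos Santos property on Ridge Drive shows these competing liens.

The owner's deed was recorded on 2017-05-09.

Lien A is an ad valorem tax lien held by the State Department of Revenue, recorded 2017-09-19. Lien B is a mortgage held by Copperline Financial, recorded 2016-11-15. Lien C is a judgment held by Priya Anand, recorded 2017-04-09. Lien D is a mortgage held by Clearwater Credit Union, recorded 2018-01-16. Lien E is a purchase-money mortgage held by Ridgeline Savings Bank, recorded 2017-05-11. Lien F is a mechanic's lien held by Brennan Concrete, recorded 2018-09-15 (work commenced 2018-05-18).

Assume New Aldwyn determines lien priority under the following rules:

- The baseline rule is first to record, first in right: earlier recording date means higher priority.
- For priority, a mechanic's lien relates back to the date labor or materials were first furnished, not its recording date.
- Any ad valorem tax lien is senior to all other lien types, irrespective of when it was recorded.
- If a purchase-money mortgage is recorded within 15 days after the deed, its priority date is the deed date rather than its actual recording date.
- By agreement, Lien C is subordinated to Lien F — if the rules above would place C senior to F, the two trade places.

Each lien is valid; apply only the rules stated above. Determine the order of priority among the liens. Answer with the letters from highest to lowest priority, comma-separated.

Effective dates: E's effective date is the deed date, 2017-05-09; F relates back to 2018-05-18 (work commenced).
A, as an ad valorem tax lien, has superpriority and ranks first.
Remaining liens by effective date: B (2016-11-15), C (2017-04-09), E (2017-05-09), D (2018-01-16), F (2018-05-18).
Because C would otherwise rank above F, the subordination swaps them.

A, B, F, E, D, C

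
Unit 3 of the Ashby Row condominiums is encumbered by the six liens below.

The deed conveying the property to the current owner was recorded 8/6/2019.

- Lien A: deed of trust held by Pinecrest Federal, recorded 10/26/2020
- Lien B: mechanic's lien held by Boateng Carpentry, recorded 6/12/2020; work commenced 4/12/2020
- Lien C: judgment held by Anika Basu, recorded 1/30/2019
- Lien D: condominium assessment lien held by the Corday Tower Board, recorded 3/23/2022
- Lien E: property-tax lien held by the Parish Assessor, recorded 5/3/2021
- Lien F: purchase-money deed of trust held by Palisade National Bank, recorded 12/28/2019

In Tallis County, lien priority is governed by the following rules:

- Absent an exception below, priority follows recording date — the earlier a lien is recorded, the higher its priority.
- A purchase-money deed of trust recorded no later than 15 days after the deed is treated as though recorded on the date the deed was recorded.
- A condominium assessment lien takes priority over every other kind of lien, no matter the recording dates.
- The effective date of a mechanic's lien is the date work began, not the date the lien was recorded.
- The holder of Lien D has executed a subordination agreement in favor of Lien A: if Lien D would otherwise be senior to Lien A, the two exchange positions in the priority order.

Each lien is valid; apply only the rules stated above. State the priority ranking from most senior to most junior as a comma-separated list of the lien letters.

A, C, F, B, D, E

Effective dates: B's effective date is 4/12/2020, when work began; F was recorded 144 days after the deed, outside the 15-day window, so it keeps its recording date.
D is a condominium assessment lien, so it outranks all other liens regardless of date.
Remaining liens by effective date: C (1/30/2019), F (12/28/2019), B (4/12/2020), A (10/26/2020), E (5/3/2021).
D is senior to A before the subordination, so the two trade places.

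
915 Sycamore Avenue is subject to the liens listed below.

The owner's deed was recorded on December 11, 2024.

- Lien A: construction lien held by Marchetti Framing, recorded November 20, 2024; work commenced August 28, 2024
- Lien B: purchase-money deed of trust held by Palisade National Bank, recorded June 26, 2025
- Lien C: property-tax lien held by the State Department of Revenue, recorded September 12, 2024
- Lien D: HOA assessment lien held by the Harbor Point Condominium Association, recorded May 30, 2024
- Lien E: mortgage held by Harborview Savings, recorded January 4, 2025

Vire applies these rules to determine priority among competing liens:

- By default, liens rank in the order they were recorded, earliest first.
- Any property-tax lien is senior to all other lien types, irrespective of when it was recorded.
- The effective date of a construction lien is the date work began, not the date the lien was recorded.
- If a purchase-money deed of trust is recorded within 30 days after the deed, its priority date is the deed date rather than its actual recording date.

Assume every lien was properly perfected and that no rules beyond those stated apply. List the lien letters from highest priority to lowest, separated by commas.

C, D, A, E, B

Adjusting effective dates: A relates back to August 28, 2024 (work commenced); B missed the 30-day window (197 days after the deed), so its recording date stands.
As a property-tax lien, C is senior to every other lien.
Among the remaining liens, by effective date: D (May 30, 2024), A (August 28, 2024), E (January 4, 2025), B (June 26, 2025).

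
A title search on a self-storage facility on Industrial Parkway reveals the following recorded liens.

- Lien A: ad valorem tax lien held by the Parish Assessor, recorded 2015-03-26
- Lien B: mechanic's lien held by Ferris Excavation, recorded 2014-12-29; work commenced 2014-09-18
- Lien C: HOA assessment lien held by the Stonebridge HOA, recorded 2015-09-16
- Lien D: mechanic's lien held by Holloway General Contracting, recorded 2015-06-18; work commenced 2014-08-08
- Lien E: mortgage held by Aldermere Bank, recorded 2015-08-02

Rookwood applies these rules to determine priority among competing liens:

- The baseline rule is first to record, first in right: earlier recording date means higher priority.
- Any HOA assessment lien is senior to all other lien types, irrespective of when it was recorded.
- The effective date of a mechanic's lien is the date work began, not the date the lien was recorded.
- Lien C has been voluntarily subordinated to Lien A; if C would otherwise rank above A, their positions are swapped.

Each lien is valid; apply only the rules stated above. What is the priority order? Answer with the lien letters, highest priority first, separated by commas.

A, D, B, C, E

Effective dates after the stated exceptions: B's effective date is 2014-09-18, when work began; D relates back to 2014-08-08 (work commenced).
C, as an HOA assessment lien, has superpriority and ranks first.
Among the remaining liens, by effective date: D (2014-08-08), B (2014-09-18), A (2015-03-26), E (2015-08-02).
The subordination applies — C was senior to A — so C and A swap.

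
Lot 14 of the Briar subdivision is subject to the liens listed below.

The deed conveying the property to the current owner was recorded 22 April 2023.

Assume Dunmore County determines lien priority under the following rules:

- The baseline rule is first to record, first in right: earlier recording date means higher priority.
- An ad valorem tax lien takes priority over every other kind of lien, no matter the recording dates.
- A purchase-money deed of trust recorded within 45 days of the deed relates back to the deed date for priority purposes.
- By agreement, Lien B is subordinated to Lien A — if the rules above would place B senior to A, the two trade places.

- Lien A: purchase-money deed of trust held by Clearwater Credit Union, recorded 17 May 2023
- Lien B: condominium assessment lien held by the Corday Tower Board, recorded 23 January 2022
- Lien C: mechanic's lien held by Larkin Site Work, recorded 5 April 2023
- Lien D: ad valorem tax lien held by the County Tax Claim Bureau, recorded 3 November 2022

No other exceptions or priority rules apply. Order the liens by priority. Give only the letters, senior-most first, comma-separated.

D, A, C, B

Effective dates after the stated exceptions: A was recorded within the 45-day window, so its effective date is the deed date 22 April 2023.
D, as an ad valorem tax lien, has superpriority and ranks first.
The other liens, earliest effective date first: B (23 January 2022), C (5 April 2023), A (22 April 2023).
The subordination applies — B was senior to A — so B and A swap.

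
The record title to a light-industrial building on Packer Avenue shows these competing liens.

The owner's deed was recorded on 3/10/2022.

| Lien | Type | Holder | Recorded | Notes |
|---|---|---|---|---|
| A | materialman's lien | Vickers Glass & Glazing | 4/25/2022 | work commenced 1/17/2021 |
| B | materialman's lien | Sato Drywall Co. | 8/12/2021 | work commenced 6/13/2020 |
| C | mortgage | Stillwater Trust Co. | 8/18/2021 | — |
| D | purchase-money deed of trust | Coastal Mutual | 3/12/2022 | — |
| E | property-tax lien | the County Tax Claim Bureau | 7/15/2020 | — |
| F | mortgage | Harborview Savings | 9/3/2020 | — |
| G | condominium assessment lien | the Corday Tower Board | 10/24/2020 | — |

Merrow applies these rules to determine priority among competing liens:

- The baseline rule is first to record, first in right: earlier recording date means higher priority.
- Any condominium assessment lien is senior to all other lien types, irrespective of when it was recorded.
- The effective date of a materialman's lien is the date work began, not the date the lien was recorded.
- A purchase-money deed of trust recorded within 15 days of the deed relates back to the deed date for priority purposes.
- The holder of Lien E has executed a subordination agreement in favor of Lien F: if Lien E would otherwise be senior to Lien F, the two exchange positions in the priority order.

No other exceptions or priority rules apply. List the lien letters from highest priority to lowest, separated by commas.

G, B, F, E, A, C, D

First, effective dates: A relates back to 1/17/2021 (work commenced); B is treated as recorded 6/13/2020, the work-commencement date; D relates back to the deed date 3/10/2022.
G is a condominium assessment lien and takes priority over every other lien.
Remaining liens by effective date: B (6/13/2020), E (7/15/2020), F (9/3/2020), A (1/17/2021), C (8/18/2021), D (3/10/2022).
E would otherwise be senior to F, so under the subordination agreement E and F exchange positions.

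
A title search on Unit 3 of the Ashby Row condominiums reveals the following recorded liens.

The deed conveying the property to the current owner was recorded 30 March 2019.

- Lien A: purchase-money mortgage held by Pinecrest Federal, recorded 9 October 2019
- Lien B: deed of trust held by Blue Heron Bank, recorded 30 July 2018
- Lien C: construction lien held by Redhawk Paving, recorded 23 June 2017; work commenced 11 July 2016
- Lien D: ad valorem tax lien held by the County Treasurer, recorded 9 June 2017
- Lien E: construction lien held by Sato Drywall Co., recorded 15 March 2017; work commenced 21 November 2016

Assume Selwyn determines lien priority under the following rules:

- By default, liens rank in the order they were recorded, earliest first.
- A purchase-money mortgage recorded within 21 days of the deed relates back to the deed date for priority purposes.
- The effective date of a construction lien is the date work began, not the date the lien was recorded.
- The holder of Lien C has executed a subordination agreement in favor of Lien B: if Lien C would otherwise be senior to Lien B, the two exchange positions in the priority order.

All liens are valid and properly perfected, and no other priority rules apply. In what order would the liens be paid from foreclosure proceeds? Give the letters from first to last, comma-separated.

Adjusting effective dates: A was recorded 193 days after the deed — beyond 21 days — so no relation-back applies; C is treated as recorded 11 July 2016, the work-commencement date; E relates back to 21 November 2016 (work commenced).
By effective date, earliest first: C (11 July 2016), E (21 November 2016), D (9 June 2017), B (30 July 2018), A (9 October 2019).
The subordination applies — C was senior to B — so C and B swap.

B, E, D, C, A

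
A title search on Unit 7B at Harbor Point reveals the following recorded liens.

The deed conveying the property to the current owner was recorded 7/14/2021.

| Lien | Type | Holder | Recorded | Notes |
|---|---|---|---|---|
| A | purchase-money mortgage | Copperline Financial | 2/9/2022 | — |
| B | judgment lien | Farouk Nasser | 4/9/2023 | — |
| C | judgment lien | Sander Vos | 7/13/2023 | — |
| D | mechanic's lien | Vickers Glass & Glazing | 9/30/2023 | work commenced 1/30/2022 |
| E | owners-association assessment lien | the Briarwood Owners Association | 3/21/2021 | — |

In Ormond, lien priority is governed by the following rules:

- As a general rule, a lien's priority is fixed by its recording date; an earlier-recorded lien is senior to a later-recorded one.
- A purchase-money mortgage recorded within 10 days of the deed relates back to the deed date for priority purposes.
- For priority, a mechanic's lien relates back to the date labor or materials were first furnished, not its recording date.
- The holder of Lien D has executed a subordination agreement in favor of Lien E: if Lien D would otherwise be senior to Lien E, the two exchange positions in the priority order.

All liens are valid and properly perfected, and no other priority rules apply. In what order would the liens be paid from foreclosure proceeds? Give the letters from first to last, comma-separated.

E, D, A, B, C

First, effective dates: A was recorded 210 days after the deed, outside the 10-day window, so it keeps its recording date; D's effective date is 1/30/2022, when work began.
By effective date, earliest first: E (3/21/2021), D (1/30/2022), A (2/9/2022), B (4/9/2023), C (7/13/2023).
D already ranks below E; the subordination has no effect.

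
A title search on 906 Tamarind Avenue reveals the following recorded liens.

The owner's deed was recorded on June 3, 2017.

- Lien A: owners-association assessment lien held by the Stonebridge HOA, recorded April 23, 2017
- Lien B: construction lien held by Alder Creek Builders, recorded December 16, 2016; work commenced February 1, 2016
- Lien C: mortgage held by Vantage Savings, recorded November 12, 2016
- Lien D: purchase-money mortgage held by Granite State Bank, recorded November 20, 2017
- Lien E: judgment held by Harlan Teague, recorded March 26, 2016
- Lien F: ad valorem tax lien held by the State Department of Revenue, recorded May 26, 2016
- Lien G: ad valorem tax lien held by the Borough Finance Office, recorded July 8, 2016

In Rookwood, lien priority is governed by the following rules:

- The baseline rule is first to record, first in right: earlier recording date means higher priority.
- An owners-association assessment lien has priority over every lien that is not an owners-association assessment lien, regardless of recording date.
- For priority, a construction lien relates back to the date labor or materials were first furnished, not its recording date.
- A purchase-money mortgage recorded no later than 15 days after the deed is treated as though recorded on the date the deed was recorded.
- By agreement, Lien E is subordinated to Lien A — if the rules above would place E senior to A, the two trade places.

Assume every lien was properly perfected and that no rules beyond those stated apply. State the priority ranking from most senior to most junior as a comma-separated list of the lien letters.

A, B, E, F, G, C, D

Adjusting effective dates: B relates back to February 1, 2016 (work commenced); D missed the 15-day window (170 days after the deed), so its recording date stands.
A is an owners-association assessment lien, so it outranks all other liens regardless of date.
Among the remaining liens, by effective date: B (February 1, 2016), E (March 26, 2016), F (May 26, 2016), G (July 8, 2016), C (November 12, 2016), D (November 20, 2017).
E is already junior to A, so the subordination agreement changes nothing.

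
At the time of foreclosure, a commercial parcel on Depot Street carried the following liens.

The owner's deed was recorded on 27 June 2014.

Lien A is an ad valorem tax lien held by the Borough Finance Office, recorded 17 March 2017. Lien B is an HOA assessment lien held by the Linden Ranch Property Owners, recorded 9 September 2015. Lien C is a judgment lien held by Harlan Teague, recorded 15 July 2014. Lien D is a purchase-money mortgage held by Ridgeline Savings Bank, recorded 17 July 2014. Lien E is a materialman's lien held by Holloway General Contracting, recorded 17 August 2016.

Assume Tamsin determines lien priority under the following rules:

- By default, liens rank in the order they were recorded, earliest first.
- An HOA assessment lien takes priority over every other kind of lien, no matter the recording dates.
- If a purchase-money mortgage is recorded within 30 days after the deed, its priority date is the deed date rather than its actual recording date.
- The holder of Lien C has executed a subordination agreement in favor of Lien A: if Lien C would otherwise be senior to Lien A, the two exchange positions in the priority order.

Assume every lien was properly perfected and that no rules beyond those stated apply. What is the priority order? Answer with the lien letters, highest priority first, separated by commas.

Effective dates after the stated exceptions: D's effective date is the deed date, 27 June 2014.
B is an HOA assessment lien, so it outranks all other liens regardless of date.
The other liens, earliest effective date first: D (27 June 2014), C (15 July 2014), E (17 August 2016), A (17 March 2017).
The subordination applies — C was senior to A — so C and A swap.

B, D, A, E, C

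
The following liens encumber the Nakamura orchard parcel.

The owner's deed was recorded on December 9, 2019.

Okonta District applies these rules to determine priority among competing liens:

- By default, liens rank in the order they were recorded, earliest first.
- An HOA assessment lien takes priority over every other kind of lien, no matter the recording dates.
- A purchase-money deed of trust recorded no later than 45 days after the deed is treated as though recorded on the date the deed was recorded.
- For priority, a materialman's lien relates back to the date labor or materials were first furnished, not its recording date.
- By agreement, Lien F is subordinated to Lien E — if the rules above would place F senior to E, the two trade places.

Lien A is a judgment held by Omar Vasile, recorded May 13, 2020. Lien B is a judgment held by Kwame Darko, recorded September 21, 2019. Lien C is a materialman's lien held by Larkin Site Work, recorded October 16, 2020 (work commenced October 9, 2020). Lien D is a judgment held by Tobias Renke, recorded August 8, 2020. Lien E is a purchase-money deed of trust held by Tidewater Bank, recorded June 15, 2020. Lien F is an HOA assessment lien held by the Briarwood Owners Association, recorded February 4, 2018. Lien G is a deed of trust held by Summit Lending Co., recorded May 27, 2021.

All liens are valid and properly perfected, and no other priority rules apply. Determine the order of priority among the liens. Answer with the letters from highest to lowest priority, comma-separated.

E, B, A, F, D, C, G

Adjusting effective dates: C relates back to October 9, 2020 (work commenced); E missed the 45-day window (189 days after the deed), so its recording date stands.
F, as an HOA assessment lien, has superpriority and ranks first.
Ordering the rest by effective date: B (September 21, 2019), A (May 13, 2020), E (June 15, 2020), D (August 8, 2020), C (October 9, 2020), G (May 27, 2021).
F would otherwise be senior to E, so under the subordination agreement F and E exchange positions.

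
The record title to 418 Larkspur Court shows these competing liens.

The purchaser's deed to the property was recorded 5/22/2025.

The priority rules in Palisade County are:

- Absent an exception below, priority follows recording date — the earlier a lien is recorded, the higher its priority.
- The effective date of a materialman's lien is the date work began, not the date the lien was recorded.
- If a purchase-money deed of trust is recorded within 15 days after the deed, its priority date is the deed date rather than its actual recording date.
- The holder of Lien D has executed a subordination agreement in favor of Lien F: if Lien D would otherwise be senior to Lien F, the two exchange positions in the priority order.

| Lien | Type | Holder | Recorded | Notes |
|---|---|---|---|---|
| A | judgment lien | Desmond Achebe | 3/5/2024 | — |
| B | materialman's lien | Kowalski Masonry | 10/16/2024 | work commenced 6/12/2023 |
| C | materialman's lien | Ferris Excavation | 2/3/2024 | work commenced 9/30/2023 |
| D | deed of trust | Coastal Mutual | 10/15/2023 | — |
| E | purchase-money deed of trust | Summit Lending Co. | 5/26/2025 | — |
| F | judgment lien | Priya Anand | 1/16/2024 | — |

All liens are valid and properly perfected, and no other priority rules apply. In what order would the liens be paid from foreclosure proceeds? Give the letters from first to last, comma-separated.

Adjusting effective dates: B is treated as recorded 6/12/2023, the work-commencement date; C relates back to 9/30/2023 (work commenced); E was recorded within the 15-day window, so its effective date is the deed date 5/22/2025.
By effective date, earliest first: B (6/12/2023), C (9/30/2023), D (10/15/2023), F (1/16/2024), A (3/5/2024), E (5/22/2025).
Because D would otherwise rank above F, the subordination swaps them.

B, C, F, D, A, E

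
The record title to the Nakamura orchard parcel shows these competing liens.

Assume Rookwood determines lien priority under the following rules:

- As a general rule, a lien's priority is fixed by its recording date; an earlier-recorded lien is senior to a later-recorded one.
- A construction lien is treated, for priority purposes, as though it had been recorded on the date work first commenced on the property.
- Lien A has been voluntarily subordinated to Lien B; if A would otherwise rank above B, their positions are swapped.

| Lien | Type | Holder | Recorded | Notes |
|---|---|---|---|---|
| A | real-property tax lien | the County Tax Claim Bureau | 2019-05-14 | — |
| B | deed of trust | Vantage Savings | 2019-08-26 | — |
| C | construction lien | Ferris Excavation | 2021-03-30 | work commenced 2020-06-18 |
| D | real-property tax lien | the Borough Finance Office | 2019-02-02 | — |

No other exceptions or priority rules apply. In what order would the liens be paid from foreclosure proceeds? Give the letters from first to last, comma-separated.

D, B, A, C

Effective dates after the stated exceptions: C relates back to 2020-06-18 (work commenced).
Ordering by effective date: D (2019-02-02), A (2019-05-14), B (2019-08-26), C (2020-06-18).
The subordination applies — A was senior to B — so A and B swap.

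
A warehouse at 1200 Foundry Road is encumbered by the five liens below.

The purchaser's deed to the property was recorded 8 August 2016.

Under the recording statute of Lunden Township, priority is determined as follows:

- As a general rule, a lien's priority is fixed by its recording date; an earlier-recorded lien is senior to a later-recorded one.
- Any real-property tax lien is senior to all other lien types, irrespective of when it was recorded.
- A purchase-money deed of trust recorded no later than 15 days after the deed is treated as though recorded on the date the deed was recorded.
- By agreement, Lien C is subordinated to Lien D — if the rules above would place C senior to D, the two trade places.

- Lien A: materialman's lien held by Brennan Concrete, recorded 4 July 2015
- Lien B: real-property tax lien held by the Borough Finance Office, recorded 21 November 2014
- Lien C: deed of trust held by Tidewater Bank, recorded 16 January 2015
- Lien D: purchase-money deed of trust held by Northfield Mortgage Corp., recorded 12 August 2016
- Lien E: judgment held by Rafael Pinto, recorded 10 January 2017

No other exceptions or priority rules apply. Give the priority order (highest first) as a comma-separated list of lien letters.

B, D, A, C, E

Effective dates after the stated exceptions: D's effective date is the deed date, 8 August 2016.
B is a real-property tax lien, so it outranks all other liens regardless of date.
The other liens, earliest effective date first: C (16 January 2015), A (4 July 2015), D (8 August 2016), E (10 January 2017).
Because C would otherwise rank above D, the subordination swaps them.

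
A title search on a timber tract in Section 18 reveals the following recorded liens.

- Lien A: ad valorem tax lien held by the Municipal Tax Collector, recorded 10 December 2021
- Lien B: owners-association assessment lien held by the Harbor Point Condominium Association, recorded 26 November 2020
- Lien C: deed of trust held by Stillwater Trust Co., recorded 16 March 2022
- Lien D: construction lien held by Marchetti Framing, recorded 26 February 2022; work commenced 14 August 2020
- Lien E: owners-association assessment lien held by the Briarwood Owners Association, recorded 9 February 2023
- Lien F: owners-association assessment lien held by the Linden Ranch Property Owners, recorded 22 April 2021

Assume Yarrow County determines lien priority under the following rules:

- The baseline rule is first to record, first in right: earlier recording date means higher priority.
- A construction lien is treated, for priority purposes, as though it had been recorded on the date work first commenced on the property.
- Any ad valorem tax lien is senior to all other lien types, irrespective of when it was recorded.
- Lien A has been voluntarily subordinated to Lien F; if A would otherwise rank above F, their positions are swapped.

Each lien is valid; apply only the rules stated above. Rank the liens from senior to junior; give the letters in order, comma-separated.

Effective dates after the stated exceptions: D's effective date is 14 August 2020, when work began.
A is an ad valorem tax lien, so it outranks all other liens regardless of date.
Ordering the rest by effective date: D (14 August 2020), B (26 November 2020), F (22 April 2021), C (16 March 2022), E (9 February 2023).
A is senior to F before the subordination, so the two trade places.

F, D, B, A, C, E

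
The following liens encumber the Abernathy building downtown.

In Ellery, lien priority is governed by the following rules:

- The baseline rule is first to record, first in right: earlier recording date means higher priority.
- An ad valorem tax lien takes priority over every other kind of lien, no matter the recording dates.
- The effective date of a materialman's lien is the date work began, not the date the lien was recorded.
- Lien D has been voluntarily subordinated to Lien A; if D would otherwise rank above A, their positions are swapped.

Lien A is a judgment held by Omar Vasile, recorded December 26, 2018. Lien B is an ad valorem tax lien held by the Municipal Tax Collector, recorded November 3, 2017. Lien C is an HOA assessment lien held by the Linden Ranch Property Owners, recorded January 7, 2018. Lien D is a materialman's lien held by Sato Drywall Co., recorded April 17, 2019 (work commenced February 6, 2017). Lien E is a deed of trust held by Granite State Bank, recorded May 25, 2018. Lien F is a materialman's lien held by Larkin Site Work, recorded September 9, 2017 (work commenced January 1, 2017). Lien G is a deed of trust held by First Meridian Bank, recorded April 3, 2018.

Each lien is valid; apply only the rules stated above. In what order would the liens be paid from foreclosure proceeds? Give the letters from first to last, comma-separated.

Effective dates after the stated exceptions: D is treated as recorded February 6, 2017, the work-commencement date; F relates back to January 1, 2017 (work commenced).
B, as an ad valorem tax lien, has superpriority and ranks first.
Among the remaining liens, by effective date: F (January 1, 2017), D (February 6, 2017), C (January 7, 2018), G (April 3, 2018), E (May 25, 2018), A (December 26, 2018).
D is senior to A before the subordination, so the two trade places.

B, F, A, C, G, E, D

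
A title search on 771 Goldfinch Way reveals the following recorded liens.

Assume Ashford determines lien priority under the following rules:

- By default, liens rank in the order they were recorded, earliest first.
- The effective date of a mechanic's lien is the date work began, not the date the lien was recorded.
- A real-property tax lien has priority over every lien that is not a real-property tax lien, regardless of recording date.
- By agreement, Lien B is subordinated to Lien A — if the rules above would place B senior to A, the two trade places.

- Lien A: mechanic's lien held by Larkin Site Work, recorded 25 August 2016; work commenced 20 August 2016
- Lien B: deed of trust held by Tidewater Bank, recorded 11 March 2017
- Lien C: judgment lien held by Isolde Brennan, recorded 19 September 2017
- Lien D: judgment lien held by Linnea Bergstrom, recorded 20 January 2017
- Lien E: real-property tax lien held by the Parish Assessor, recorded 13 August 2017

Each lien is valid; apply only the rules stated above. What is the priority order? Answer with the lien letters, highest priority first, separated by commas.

E, A, D, B, C

Effective dates: A is treated as recorded 20 August 2016, the work-commencement date.
E is a real-property tax lien and takes priority over every other lien.
Ordering the rest by effective date: A (20 August 2016), D (20 January 2017), B (11 March 2017), C (19 September 2017).
Since B is not senior to A, the subordination leaves the order unchanged.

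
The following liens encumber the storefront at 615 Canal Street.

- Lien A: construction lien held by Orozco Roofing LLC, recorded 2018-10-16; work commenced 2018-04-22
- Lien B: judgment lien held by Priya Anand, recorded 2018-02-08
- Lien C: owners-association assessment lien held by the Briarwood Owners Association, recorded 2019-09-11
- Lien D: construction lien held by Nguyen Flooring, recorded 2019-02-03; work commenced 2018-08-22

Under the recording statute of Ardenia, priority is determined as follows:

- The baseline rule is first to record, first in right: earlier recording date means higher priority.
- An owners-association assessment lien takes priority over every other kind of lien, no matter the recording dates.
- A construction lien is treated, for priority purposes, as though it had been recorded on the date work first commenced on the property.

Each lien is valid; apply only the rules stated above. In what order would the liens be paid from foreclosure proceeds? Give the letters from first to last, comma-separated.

First, effective dates: A is treated as recorded 2018-04-22, the work-commencement date; D's effective date is 2018-08-22, when work began.
As an owners-association assessment lien, C is senior to every other lien.
Remaining liens by effective date: B (2018-02-08), A (2018-04-22), D (2018-08-22).

C, B, A, D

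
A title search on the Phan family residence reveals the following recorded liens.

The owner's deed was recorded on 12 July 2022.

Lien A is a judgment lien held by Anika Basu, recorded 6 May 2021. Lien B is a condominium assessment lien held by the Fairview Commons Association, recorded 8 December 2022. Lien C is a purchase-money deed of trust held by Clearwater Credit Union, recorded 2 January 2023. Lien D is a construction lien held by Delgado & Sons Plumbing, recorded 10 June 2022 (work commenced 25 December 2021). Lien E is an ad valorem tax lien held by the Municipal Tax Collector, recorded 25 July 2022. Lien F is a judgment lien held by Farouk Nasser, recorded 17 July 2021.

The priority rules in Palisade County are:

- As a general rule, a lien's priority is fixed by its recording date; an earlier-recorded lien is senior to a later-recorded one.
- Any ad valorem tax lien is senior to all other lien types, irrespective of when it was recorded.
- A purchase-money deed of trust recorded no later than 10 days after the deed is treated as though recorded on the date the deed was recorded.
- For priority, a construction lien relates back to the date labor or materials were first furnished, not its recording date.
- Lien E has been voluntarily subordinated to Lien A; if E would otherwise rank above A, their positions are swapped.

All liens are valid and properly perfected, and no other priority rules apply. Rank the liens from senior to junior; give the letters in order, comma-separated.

Effective dates after the stated exceptions: C was recorded 174 days after the deed — beyond 10 days — so no relation-back applies; D is treated as recorded 25 December 2021, the work-commencement date.
As an ad valorem tax lien, E is senior to every other lien.
Ordering the rest by effective date: A (6 May 2021), F (17 July 2021), D (25 December 2021), B (8 December 2022), C (2 January 2023).
E is senior to A before the subordination, so the two trade places.

A, E, F, D, B, C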